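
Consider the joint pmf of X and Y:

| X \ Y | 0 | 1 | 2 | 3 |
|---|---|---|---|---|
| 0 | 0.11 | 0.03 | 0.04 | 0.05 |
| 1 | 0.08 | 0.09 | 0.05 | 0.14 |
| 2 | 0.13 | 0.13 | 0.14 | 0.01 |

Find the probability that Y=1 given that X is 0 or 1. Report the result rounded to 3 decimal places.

P(X=0) = 0.11 + 0.03 + 0.04 + 0.05 = 0.23.
P(X=1) = 0.08 + 0.09 + 0.05 + 0.14 = 0.36.
P(X ∈ {0, 1}) = 0.23 + 0.36 = 0.59; P(Y=1, X ∈ {0, 1}) = 0.03 + 0.09 = 0.12.
P(Y=1 | X ∈ {0, 1}) = 0.12/0.59 = 0.203.

0.203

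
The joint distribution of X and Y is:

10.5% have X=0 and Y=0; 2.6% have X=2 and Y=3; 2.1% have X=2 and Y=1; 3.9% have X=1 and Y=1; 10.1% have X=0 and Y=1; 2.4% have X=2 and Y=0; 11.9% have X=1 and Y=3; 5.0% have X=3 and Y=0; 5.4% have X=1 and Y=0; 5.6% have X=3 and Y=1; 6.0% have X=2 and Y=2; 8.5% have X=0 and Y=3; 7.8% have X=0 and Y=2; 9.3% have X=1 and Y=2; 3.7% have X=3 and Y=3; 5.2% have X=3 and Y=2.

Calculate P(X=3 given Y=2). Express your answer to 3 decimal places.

0.184

P(Y=2) = 0.078 + 0.093 + 0.060 + 0.052 = 0.283.
P(X=3 | Y=2) = 0.052/0.283 = 0.184.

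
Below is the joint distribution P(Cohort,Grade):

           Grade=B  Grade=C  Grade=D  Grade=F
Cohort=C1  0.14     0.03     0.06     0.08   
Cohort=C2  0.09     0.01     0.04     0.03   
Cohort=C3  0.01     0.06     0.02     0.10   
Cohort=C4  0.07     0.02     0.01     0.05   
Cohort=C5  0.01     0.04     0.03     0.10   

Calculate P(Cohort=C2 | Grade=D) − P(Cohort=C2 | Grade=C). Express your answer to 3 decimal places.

0.188

P(Grade=D) = 0.06 + 0.04 + 0.02 + 0.01 + 0.03 = 0.16; P(Cohort=C2 | Grade=D) = 0.04/0.16 = 0.2500.
P(Grade=C) = 0.03 + 0.01 + 0.06 + 0.02 + 0.04 = 0.16; P(Cohort=C2 | Grade=C) = 0.01/0.16 = 0.0625.
Difference = 0.188.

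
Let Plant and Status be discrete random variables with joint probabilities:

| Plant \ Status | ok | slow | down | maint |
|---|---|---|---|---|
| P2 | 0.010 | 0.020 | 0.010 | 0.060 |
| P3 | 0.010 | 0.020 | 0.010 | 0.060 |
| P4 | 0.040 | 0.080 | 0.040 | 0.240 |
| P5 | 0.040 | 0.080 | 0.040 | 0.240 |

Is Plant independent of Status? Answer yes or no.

yes

Every cell satisfies P(Plant,Status) = P(Plant)·P(Status). For instance P(Plant=P3) = 0.100, P(Status=down) = 0.100, and 0.100×0.100 = 0.010 matches the joint entry. So Plant and Status are independent.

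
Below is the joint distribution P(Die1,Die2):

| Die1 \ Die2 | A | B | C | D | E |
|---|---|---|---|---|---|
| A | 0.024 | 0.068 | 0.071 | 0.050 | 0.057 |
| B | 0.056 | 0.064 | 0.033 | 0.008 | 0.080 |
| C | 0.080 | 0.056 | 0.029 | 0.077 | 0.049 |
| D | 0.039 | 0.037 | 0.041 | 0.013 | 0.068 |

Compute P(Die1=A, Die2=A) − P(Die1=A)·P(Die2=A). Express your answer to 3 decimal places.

P(Die1=A) = 0.024 + 0.068 + 0.071 + 0.050 + 0.057 = 0.270.
P(Die2=A) = 0.024 + 0.056 + 0.080 + 0.039 = 0.199.
P(Die1=A, Die2=A) − P(Die1=A)P(Die2=A) = 0.024 − 0.270×0.199 = -0.030.

-0.030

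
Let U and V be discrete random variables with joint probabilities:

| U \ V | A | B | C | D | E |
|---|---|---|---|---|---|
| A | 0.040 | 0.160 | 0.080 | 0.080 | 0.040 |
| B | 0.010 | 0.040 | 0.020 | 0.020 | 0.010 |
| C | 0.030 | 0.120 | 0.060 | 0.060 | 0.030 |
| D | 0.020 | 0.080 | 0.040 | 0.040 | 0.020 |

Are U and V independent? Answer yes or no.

Every cell satisfies P(U,V) = P(U)·P(V). For instance P(U=B) = 0.100, P(V=B) = 0.400, and 0.100×0.400 = 0.040 matches the joint entry. So U and V are independent.

yes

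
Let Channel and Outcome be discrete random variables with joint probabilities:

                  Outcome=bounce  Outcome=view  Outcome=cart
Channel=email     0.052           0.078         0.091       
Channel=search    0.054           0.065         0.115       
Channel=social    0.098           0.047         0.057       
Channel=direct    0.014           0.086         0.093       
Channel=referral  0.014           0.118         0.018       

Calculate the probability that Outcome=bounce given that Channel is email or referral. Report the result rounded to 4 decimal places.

P(Channel=email) = 0.052 + 0.078 + 0.091 = 0.221.
P(Channel=referral) = 0.014 + 0.118 + 0.018 = 0.150.
P(Channel ∈ {email, referral}) = 0.221 + 0.150 = 0.371; P(Outcome=bounce, Channel ∈ {email, referral}) = 0.052 + 0.014 = 0.066.
P(Outcome=bounce | Channel ∈ {email, referral}) = 0.066/0.371 = 0.1779.

0.1779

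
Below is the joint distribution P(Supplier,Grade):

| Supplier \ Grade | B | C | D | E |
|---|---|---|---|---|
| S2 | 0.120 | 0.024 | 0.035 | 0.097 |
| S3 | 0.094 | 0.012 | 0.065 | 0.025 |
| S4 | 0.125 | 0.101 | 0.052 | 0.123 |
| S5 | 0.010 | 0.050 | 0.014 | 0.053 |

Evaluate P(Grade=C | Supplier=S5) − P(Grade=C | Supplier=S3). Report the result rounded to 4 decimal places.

P(Supplier=S5) = 0.010 + 0.050 + 0.014 + 0.053 = 0.127; P(Grade=C | Supplier=S5) = 0.050/0.127 = 0.39370.
P(Supplier=S3) = 0.094 + 0.012 + 0.065 + 0.025 = 0.196; P(Grade=C | Supplier=S3) = 0.012/0.196 = 0.06122.
Difference = 0.3325.

0.3325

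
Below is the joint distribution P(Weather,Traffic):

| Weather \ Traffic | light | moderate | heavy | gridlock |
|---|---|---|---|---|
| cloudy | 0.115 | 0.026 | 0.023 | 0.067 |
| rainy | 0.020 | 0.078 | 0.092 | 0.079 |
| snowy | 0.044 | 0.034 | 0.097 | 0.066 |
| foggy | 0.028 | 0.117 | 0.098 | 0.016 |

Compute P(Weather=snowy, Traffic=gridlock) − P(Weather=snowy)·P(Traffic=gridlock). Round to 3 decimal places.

0.011

P(Weather=snowy) = 0.044 + 0.034 + 0.097 + 0.066 = 0.241.
P(Traffic=gridlock) = 0.067 + 0.079 + 0.066 + 0.016 = 0.228.
P(Weather=snowy, Traffic=gridlock) − P(Weather=snowy)P(Traffic=gridlock) = 0.066 − 0.241×0.228 = 0.011.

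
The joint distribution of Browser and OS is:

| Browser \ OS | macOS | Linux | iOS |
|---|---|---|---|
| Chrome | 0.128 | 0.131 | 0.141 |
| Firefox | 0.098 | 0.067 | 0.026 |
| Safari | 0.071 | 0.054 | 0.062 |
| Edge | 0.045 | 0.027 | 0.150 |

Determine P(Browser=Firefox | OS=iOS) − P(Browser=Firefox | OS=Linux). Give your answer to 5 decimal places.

-0.17154

P(OS=iOS) = 0.141 + 0.026 + 0.062 + 0.150 = 0.379; P(Browser=Firefox | OS=iOS) = 0.026/0.379 = 0.068602.
P(OS=Linux) = 0.131 + 0.067 + 0.054 + 0.027 = 0.279; P(Browser=Firefox | OS=Linux) = 0.067/0.279 = 0.240143.
Difference = -0.17154.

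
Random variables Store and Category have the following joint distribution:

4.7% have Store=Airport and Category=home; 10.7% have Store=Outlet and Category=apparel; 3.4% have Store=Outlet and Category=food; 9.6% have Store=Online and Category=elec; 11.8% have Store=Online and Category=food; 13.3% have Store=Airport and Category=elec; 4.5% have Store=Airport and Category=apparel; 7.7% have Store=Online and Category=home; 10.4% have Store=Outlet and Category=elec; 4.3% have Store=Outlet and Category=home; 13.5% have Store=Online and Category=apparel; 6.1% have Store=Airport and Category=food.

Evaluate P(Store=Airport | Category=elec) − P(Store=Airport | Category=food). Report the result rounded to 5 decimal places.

0.11301

P(Category=elec) = 0.133 + 0.104 + 0.096 = 0.333; P(Store=Airport | Category=elec) = 0.133/0.333 = 0.399399.
P(Category=food) = 0.061 + 0.034 + 0.118 = 0.213; P(Store=Airport | Category=food) = 0.061/0.213 = 0.286385.
Difference = 0.11301.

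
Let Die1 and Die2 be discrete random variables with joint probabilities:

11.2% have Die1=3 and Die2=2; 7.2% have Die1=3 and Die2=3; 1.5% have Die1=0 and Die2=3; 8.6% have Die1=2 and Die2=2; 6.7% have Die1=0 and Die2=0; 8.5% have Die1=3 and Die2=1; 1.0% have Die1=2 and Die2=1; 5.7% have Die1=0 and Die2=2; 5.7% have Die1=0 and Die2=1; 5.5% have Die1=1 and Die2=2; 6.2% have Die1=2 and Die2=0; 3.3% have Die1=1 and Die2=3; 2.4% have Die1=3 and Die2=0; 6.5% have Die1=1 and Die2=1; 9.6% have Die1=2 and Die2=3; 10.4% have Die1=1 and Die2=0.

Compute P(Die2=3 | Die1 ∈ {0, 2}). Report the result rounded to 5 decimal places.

0.24667

P(Die1=0) = 0.067 + 0.057 + 0.057 + 0.015 = 0.196.
P(Die1=2) = 0.062 + 0.010 + 0.086 + 0.096 = 0.254.
P(Die1 ∈ {0, 2}) = 0.196 + 0.254 = 0.450; P(Die2=3, Die1 ∈ {0, 2}) = 0.015 + 0.096 = 0.111.
P(Die2=3 | Die1 ∈ {0, 2}) = 0.111/0.450 = 0.24667.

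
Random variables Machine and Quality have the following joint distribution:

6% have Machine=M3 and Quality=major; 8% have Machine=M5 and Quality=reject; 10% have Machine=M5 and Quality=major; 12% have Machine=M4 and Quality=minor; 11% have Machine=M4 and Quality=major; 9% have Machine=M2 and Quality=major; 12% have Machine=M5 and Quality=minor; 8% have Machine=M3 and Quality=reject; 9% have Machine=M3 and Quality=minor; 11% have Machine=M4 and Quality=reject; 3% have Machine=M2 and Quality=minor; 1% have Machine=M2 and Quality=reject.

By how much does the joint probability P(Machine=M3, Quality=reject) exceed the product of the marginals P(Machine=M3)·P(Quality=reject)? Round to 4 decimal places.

P(Machine=M3) = 0.09 + 0.06 + 0.08 = 0.23.
P(Quality=reject) = 0.01 + 0.08 + 0.11 + 0.08 = 0.28.
P(Machine=M3, Quality=reject) − P(Machine=M3)P(Quality=reject) = 0.08 − 0.23×0.28 = 0.0156.

0.0156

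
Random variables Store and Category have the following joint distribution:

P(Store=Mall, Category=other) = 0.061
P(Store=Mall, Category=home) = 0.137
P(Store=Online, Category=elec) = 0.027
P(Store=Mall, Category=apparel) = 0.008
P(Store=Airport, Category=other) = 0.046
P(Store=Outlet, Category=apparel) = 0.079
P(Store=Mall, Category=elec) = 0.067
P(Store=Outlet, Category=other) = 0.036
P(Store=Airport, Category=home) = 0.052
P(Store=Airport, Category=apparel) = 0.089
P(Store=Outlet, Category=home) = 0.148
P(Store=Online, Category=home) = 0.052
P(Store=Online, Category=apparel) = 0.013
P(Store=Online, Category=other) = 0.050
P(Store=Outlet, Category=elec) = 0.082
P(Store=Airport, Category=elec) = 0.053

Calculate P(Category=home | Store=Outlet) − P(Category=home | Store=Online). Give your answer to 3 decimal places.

0.063

P(Store=Outlet) = 0.079 + 0.082 + 0.148 + 0.036 = 0.345; P(Category=home | Store=Outlet) = 0.148/0.345 = 0.4290.
P(Store=Online) = 0.013 + 0.027 + 0.052 + 0.050 = 0.142; P(Category=home | Store=Online) = 0.052/0.142 = 0.3662.
Difference = 0.063.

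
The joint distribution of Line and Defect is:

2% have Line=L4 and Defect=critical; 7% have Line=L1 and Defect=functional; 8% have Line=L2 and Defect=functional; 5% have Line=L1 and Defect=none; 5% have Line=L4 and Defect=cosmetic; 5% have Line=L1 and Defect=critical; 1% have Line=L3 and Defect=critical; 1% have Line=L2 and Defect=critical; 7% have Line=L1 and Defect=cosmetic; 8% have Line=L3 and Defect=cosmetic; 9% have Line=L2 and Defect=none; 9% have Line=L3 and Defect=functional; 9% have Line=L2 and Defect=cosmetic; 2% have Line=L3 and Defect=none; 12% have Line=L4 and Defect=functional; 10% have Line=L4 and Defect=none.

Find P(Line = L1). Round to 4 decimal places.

0.2400

P(Line=L1) = 0.05 + 0.07 + 0.07 + 0.05 = 0.24.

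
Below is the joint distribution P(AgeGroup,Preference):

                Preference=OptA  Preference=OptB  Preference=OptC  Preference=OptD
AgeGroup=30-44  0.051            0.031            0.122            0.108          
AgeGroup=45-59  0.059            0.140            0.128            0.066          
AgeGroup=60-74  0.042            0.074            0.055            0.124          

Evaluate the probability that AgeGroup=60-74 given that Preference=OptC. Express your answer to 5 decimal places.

0.18033

P(Preference=OptC) = 0.122 + 0.128 + 0.055 = 0.305.
P(AgeGroup=60-74 | Preference=OptC) = 0.055/0.305 = 0.18033.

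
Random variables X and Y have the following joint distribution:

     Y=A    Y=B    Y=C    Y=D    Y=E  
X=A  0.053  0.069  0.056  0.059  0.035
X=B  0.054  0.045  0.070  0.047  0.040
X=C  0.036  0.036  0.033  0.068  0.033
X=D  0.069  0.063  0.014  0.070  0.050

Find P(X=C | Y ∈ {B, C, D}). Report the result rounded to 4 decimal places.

P(Y=B) = 0.069 + 0.045 + 0.036 + 0.063 = 0.213.
P(Y=C) = 0.056 + 0.070 + 0.033 + 0.014 = 0.173.
P(Y=D) = 0.059 + 0.047 + 0.068 + 0.070 = 0.244.
P(Y ∈ {B, C, D}) = 0.213 + 0.173 + 0.244 = 0.630; P(X=C, Y ∈ {B, C, D}) = 0.036 + 0.033 + 0.068 = 0.137.
P(X=C | Y ∈ {B, C, D}) = 0.137/0.630 = 0.2175.

0.2175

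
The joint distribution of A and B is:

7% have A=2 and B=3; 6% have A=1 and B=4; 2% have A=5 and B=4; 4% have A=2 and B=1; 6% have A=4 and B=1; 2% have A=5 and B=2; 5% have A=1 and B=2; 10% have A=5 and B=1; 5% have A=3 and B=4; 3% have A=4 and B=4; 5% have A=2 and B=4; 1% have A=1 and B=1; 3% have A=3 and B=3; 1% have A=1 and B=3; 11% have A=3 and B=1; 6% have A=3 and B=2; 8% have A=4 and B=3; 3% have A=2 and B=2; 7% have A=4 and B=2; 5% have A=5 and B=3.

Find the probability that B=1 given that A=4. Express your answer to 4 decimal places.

0.2500

P(A=4) = 0.06 + 0.07 + 0.08 + 0.03 = 0.24.
P(B=1 | A=4) = 0.06/0.24 = 0.2500.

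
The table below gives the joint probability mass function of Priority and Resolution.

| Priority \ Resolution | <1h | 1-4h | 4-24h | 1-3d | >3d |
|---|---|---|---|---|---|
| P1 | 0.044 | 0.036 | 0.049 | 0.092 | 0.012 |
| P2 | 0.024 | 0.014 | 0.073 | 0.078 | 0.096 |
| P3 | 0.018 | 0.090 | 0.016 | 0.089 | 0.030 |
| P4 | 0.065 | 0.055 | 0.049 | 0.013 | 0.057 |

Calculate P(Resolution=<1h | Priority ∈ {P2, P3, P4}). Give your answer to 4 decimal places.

P(Priority=P2) = 0.024 + 0.014 + 0.073 + 0.078 + 0.096 = 0.285.
P(Priority=P3) = 0.018 + 0.090 + 0.016 + 0.089 + 0.030 = 0.243.
P(Priority=P4) = 0.065 + 0.055 + 0.049 + 0.013 + 0.057 = 0.239.
P(Priority ∈ {P2, P3, P4}) = 0.285 + 0.243 + 0.239 = 0.767; P(Resolution=<1h, Priority ∈ {P2, P3, P4}) = 0.024 + 0.018 + 0.065 = 0.107.
P(Resolution=<1h | Priority ∈ {P2, P3, P4}) = 0.107/0.767 = 0.1395.

0.1395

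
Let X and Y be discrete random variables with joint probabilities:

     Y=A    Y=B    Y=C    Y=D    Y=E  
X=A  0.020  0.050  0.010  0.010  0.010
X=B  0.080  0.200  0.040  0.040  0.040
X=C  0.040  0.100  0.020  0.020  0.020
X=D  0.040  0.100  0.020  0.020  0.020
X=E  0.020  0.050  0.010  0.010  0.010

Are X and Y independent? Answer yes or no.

yes

Every cell satisfies P(X,Y) = P(X)·P(Y). For instance P(X=A) = 0.100, P(Y=A) = 0.200, and 0.100×0.200 = 0.020 matches the joint entry. So X and Y are independent.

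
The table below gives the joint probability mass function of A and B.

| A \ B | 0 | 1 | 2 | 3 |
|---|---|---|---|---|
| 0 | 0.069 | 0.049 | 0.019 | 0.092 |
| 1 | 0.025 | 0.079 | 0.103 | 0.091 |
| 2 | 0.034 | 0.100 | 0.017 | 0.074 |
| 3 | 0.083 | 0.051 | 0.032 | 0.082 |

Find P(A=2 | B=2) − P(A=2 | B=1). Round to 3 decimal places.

-0.259

P(B=2) = 0.019 + 0.103 + 0.017 + 0.032 = 0.171; P(A=2 | B=2) = 0.017/0.171 = 0.0994.
P(B=1) = 0.049 + 0.079 + 0.100 + 0.051 = 0.279; P(A=2 | B=1) = 0.100/0.279 = 0.3584.
Difference = -0.259.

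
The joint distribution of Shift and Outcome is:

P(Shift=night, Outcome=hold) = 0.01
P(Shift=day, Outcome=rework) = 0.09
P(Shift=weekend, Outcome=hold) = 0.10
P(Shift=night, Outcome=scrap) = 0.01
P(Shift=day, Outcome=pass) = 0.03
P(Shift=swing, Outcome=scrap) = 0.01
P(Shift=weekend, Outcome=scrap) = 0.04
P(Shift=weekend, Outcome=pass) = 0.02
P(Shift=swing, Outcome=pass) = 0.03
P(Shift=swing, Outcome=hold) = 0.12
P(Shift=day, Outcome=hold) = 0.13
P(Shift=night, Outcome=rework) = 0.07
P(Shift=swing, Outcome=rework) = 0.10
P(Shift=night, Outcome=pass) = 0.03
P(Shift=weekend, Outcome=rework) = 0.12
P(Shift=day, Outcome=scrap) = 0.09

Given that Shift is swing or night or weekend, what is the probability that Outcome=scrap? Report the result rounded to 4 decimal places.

P(Shift=swing) = 0.03 + 0.10 + 0.01 + 0.12 = 0.26.
P(Shift=night) = 0.03 + 0.07 + 0.01 + 0.01 = 0.12.
P(Shift=weekend) = 0.02 + 0.12 + 0.04 + 0.10 = 0.28.
P(Shift ∈ {swing, night, weekend}) = 0.26 + 0.12 + 0.28 = 0.66; P(Outcome=scrap, Shift ∈ {swing, night, weekend}) = 0.01 + 0.01 + 0.04 = 0.06.
P(Outcome=scrap | Shift ∈ {swing, night, weekend}) = 0.06/0.66 = 0.0909.

0.0909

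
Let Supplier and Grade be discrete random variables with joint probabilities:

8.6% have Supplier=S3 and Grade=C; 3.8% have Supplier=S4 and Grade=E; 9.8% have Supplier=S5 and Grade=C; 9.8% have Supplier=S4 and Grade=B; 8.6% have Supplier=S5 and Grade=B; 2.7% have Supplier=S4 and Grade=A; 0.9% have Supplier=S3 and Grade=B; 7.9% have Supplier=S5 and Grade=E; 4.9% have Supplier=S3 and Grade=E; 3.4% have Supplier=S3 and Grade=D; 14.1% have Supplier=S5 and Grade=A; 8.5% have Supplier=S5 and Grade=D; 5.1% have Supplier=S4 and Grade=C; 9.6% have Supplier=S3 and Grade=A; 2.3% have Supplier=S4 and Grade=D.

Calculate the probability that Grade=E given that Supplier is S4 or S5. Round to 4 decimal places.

P(Supplier=S4) = 0.027 + 0.098 + 0.051 + 0.023 + 0.038 = 0.237.
P(Supplier=S5) = 0.141 + 0.086 + 0.098 + 0.085 + 0.079 = 0.489.
P(Supplier ∈ {S4, S5}) = 0.237 + 0.489 = 0.726; P(Grade=E, Supplier ∈ {S4, S5}) = 0.038 + 0.079 = 0.117.
P(Grade=E | Supplier ∈ {S4, S5}) = 0.117/0.726 = 0.1612.

0.1612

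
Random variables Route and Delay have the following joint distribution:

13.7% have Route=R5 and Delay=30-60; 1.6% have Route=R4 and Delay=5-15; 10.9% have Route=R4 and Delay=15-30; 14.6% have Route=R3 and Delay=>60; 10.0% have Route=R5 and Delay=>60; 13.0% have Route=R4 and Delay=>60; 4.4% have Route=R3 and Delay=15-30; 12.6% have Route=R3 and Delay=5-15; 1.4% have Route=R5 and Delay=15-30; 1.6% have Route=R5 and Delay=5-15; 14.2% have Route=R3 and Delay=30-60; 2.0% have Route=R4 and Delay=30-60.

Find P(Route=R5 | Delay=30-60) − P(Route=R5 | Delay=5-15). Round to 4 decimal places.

P(Delay=30-60) = 0.142 + 0.020 + 0.137 = 0.299; P(Route=R5 | Delay=30-60) = 0.137/0.299 = 0.45819.
P(Delay=5-15) = 0.126 + 0.016 + 0.016 = 0.158; P(Route=R5 | Delay=5-15) = 0.016/0.158 = 0.10127.
Difference = 0.3569.

0.3569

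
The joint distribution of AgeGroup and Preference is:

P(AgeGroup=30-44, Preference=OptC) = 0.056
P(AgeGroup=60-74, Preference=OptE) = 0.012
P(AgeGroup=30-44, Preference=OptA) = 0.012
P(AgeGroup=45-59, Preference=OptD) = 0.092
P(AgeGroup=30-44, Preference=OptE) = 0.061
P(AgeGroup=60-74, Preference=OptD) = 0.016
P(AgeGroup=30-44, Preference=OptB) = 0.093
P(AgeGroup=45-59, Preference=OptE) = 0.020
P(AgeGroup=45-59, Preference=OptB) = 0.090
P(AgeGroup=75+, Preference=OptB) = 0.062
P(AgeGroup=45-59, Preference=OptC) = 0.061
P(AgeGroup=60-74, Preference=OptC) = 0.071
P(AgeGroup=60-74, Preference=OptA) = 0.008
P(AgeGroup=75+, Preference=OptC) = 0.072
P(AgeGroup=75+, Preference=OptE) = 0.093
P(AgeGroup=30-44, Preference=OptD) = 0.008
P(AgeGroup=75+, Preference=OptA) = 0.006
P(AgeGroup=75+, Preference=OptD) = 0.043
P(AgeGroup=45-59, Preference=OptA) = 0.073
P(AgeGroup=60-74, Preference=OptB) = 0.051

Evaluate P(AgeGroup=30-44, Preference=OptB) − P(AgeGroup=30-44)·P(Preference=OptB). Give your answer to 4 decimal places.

P(AgeGroup=30-44) = 0.012 + 0.093 + 0.056 + 0.008 + 0.061 = 0.230.
P(Preference=OptB) = 0.093 + 0.090 + 0.051 + 0.062 = 0.296.
P(AgeGroup=30-44, Preference=OptB) − P(AgeGroup=30-44)P(Preference=OptB) = 0.093 − 0.230×0.296 = 0.0249.

0.0249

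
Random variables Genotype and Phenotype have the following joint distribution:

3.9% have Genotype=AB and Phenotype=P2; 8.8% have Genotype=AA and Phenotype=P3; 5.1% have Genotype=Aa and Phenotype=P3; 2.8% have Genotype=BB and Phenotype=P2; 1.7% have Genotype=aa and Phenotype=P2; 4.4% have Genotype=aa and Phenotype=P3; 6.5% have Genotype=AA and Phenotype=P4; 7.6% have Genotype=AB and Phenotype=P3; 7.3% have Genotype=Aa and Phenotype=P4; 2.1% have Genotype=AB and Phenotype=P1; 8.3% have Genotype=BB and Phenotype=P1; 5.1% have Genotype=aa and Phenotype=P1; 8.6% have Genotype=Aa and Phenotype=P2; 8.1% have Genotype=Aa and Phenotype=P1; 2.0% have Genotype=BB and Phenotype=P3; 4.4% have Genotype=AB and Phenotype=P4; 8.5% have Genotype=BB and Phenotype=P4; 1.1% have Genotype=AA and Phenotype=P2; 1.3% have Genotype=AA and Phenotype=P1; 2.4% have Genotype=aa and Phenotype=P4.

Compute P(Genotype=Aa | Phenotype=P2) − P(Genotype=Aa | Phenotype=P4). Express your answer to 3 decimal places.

0.224

P(Phenotype=P2) = 0.011 + 0.086 + 0.017 + 0.039 + 0.028 = 0.181; P(Genotype=Aa | Phenotype=P2) = 0.086/0.181 = 0.4751.
P(Phenotype=P4) = 0.065 + 0.073 + 0.024 + 0.044 + 0.085 = 0.291; P(Genotype=Aa | Phenotype=P4) = 0.073/0.291 = 0.2509.
Difference = 0.224.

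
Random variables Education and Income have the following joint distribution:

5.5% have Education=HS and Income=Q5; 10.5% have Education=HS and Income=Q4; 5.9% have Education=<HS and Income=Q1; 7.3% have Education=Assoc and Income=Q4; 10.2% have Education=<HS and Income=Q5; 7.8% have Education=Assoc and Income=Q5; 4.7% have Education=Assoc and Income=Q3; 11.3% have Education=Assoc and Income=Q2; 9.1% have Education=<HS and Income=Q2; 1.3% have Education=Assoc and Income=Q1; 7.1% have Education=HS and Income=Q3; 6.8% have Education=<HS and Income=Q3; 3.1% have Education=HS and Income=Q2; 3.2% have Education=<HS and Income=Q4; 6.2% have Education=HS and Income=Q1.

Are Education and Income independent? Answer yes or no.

P(Education=HS) = 0.324 and P(Income=Q2) = 0.235, so their product is 0.07614, but P(Education=HS, Income=Q2) = 0.031. Since these differ, Education and Income are not independent.

no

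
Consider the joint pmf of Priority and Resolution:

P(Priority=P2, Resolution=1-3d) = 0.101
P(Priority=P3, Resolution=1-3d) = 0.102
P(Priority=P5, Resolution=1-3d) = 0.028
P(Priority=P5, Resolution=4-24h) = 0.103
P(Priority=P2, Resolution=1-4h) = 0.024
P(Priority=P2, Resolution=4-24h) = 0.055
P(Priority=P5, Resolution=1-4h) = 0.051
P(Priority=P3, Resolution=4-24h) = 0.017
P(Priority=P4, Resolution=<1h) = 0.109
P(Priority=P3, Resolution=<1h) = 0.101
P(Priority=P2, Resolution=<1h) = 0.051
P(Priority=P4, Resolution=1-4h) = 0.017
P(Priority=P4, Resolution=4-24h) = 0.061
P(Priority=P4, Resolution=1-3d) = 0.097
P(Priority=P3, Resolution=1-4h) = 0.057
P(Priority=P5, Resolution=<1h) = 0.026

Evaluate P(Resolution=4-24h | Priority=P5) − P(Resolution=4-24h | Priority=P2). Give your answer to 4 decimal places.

P(Priority=P5) = 0.026 + 0.051 + 0.103 + 0.028 = 0.208; P(Resolution=4-24h | Priority=P5) = 0.103/0.208 = 0.49519.
P(Priority=P2) = 0.051 + 0.024 + 0.055 + 0.101 = 0.231; P(Resolution=4-24h | Priority=P2) = 0.055/0.231 = 0.23810.
Difference = 0.2571.

0.2571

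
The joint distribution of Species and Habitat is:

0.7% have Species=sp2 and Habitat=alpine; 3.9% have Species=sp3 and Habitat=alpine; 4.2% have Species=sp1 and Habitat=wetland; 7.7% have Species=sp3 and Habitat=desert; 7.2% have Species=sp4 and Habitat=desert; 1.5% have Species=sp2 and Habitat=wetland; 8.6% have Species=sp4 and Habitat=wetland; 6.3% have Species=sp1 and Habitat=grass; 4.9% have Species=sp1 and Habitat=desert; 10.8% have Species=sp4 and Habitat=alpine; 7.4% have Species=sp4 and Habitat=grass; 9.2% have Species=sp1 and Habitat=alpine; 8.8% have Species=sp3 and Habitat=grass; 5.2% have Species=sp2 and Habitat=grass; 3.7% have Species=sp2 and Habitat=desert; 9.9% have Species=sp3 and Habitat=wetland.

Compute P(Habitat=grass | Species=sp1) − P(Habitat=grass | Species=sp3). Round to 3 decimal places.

-0.034

P(Species=sp1) = 0.063 + 0.042 + 0.049 + 0.092 = 0.246; P(Habitat=grass | Species=sp1) = 0.063/0.246 = 0.2561.
P(Species=sp3) = 0.088 + 0.099 + 0.077 + 0.039 = 0.303; P(Habitat=grass | Species=sp3) = 0.088/0.303 = 0.2904.
Difference = -0.034.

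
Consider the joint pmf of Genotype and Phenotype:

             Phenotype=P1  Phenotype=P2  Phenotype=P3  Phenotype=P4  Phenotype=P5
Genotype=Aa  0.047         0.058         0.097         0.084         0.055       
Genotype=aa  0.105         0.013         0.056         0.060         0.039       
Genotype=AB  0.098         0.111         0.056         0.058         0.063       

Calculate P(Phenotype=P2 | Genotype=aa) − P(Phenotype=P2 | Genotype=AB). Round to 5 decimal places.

-0.23995

P(Genotype=aa) = 0.105 + 0.013 + 0.056 + 0.060 + 0.039 = 0.273; P(Phenotype=P2 | Genotype=aa) = 0.013/0.273 = 0.047619.
P(Genotype=AB) = 0.098 + 0.111 + 0.056 + 0.058 + 0.063 = 0.386; P(Phenotype=P2 | Genotype=AB) = 0.111/0.386 = 0.287565.
Difference = -0.23995.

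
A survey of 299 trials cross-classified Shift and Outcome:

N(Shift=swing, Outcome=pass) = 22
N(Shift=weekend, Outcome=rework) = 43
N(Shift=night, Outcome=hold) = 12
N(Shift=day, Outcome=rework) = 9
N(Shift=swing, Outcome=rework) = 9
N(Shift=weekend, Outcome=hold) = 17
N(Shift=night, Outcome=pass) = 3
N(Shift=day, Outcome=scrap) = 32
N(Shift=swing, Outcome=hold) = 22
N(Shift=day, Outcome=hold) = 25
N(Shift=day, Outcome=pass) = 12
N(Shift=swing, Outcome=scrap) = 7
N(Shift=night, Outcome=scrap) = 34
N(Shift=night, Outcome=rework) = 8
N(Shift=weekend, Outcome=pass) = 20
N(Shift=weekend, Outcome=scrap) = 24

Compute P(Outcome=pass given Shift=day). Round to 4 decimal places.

0.1538

Total with Shift=day: 12 + 9 + 32 + 25 = 78.
P(Outcome=pass | Shift=day) = 12/78 = 0.1538.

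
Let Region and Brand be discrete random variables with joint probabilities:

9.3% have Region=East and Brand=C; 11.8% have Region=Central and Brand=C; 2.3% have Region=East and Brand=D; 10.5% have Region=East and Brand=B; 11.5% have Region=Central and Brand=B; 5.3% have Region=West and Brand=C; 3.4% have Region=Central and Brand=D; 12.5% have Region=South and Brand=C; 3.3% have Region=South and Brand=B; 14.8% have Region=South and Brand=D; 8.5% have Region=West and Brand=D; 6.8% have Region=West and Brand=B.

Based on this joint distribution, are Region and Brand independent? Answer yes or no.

P(Region=South) = 0.306 and P(Brand=B) = 0.321, so their product is 0.09823, but P(Region=South, Brand=B) = 0.033. Since these differ, Region and Brand are not independent.

no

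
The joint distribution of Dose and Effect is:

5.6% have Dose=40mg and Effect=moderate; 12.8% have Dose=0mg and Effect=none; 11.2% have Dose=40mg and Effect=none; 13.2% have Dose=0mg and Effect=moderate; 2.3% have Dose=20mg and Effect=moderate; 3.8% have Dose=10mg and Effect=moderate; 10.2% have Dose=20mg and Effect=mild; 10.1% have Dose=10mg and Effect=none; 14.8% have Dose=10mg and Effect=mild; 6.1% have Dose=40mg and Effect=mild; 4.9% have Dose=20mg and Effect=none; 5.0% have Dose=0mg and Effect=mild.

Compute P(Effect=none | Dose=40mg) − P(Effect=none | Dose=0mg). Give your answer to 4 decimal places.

0.0762

P(Dose=40mg) = 0.112 + 0.061 + 0.056 = 0.229; P(Effect=none | Dose=40mg) = 0.112/0.229 = 0.48908.
P(Dose=0mg) = 0.128 + 0.050 + 0.132 = 0.310; P(Effect=none | Dose=0mg) = 0.128/0.310 = 0.41290.
Difference = 0.0762.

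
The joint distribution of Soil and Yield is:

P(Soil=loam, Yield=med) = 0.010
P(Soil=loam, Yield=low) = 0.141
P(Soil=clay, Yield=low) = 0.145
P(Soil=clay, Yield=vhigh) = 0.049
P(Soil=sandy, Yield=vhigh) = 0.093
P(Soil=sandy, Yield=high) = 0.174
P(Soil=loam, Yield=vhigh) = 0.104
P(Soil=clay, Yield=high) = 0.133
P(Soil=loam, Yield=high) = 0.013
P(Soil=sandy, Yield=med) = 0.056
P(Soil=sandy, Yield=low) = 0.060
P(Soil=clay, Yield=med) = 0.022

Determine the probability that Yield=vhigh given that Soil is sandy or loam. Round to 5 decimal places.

0.30261

P(Soil=sandy) = 0.060 + 0.056 + 0.174 + 0.093 = 0.383.
P(Soil=loam) = 0.141 + 0.010 + 0.013 + 0.104 = 0.268.
P(Soil ∈ {sandy, loam}) = 0.383 + 0.268 = 0.651; P(Yield=vhigh, Soil ∈ {sandy, loam}) = 0.093 + 0.104 = 0.197.
P(Yield=vhigh | Soil ∈ {sandy, loam}) = 0.197/0.651 = 0.30261.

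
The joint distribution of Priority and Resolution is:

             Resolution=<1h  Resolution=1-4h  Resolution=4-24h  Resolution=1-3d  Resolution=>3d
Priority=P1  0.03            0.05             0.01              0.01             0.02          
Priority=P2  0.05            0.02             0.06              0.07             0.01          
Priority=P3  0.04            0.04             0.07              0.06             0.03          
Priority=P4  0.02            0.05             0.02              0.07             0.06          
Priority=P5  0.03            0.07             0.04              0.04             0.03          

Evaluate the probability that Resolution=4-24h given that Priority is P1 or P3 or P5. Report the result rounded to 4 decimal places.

0.2105

P(Priority=P1) = 0.03 + 0.05 + 0.01 + 0.01 + 0.02 = 0.12.
P(Priority=P3) = 0.04 + 0.04 + 0.07 + 0.06 + 0.03 = 0.24.
P(Priority=P5) = 0.03 + 0.07 + 0.04 + 0.04 + 0.03 = 0.21.
P(Priority ∈ {P1, P3, P5}) = 0.12 + 0.24 + 0.21 = 0.57; P(Resolution=4-24h, Priority ∈ {P1, P3, P5}) = 0.01 + 0.07 + 0.04 = 0.12.
P(Resolution=4-24h | Priority ∈ {P1, P3, P5}) = 0.12/0.57 = 0.2105.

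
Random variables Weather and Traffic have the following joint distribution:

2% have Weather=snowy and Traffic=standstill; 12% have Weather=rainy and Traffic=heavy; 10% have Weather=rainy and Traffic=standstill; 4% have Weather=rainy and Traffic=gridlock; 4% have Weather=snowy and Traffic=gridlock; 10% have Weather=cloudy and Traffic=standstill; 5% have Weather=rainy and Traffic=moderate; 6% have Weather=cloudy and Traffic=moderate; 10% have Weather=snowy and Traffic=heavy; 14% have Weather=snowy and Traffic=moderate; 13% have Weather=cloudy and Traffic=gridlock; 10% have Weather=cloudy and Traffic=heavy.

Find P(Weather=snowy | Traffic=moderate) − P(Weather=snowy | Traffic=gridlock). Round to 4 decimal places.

P(Traffic=moderate) = 0.06 + 0.05 + 0.14 = 0.25; P(Weather=snowy | Traffic=moderate) = 0.14/0.25 = 0.56000.
P(Traffic=gridlock) = 0.13 + 0.04 + 0.04 = 0.21; P(Weather=snowy | Traffic=gridlock) = 0.04/0.21 = 0.19048.
Difference = 0.3695.

0.3695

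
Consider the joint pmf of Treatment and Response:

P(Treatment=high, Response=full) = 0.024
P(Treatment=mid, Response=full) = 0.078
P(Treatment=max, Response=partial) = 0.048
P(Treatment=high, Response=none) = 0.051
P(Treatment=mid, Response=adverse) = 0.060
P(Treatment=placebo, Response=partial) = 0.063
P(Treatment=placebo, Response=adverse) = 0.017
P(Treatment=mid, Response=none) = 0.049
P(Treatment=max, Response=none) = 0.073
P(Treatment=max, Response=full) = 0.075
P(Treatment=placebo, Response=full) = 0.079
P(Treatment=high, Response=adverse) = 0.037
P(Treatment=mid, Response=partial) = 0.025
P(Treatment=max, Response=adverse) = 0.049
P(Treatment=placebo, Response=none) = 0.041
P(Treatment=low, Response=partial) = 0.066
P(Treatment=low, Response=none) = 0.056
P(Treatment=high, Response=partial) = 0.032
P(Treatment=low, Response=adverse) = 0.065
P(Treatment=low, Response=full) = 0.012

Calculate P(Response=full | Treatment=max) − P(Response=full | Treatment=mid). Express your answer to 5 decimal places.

-0.06180

P(Treatment=max) = 0.073 + 0.048 + 0.075 + 0.049 = 0.245; P(Response=full | Treatment=max) = 0.075/0.245 = 0.306122.
P(Treatment=mid) = 0.049 + 0.025 + 0.078 + 0.060 = 0.212; P(Response=full | Treatment=mid) = 0.078/0.212 = 0.367925.
Difference = -0.06180.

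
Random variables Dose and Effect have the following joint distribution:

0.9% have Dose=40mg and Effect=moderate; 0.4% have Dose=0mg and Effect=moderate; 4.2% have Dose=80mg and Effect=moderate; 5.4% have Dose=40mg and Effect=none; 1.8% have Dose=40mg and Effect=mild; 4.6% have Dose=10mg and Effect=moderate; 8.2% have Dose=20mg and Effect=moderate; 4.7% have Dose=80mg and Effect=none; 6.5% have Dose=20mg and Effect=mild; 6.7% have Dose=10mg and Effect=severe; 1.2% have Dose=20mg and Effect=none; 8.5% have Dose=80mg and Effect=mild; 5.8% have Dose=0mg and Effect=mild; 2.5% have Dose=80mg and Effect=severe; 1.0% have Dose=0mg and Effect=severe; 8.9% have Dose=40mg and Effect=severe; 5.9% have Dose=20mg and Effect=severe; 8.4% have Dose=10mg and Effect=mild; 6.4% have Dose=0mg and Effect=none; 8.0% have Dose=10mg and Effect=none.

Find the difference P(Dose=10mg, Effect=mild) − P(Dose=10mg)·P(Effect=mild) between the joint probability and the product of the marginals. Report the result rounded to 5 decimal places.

-0.00187

P(Dose=10mg) = 0.080 + 0.084 + 0.046 + 0.067 = 0.277.
P(Effect=mild) = 0.058 + 0.084 + 0.065 + 0.018 + 0.085 = 0.310.
P(Dose=10mg, Effect=mild) − P(Dose=10mg)P(Effect=mild) = 0.084 − 0.277×0.310 = -0.00187.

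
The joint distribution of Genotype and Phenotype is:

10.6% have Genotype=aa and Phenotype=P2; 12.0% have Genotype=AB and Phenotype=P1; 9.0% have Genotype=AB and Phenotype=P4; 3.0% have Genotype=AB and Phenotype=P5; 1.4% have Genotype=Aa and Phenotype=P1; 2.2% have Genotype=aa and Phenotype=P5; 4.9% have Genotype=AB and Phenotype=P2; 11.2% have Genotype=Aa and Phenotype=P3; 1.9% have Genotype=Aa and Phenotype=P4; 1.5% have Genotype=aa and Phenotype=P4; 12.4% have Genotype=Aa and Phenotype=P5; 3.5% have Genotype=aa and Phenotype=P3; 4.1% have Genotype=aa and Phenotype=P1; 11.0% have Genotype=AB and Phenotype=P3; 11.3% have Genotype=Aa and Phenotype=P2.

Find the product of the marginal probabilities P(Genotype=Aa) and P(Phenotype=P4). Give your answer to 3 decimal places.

0.047

P(Genotype=Aa) = 0.014 + 0.113 + 0.112 + 0.019 + 0.124 = 0.382.
P(Phenotype=P4) = 0.019 + 0.015 + 0.090 = 0.124.
Product: 0.382 × 0.124 = 0.047.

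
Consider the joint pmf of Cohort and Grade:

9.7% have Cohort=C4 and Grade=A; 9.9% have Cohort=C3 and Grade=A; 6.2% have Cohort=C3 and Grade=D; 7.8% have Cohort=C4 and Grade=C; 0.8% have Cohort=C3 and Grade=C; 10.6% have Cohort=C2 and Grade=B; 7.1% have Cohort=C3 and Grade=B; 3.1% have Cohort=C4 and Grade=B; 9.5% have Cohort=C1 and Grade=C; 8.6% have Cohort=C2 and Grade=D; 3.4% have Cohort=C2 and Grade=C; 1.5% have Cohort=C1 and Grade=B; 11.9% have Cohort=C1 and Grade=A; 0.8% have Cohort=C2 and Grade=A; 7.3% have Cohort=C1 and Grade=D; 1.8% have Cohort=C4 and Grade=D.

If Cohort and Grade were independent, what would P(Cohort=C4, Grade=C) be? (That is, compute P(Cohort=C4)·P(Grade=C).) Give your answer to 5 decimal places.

P(Cohort=C4) = 0.097 + 0.031 + 0.078 + 0.018 = 0.224.
P(Grade=C) = 0.095 + 0.034 + 0.008 + 0.078 = 0.215.
Product: 0.224 × 0.215 = 0.04816.

0.04816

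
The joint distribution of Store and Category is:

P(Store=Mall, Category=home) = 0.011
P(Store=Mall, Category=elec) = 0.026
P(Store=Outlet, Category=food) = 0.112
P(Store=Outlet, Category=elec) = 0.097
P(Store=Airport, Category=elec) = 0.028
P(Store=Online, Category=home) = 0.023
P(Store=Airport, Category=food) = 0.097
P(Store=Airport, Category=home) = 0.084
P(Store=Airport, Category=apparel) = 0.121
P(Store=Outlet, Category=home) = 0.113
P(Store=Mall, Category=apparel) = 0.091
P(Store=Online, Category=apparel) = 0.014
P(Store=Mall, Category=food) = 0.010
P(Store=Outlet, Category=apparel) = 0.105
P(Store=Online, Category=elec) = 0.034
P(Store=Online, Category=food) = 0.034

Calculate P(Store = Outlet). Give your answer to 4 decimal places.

0.4270

P(Store=Outlet) = 0.112 + 0.105 + 0.097 + 0.113 = 0.427.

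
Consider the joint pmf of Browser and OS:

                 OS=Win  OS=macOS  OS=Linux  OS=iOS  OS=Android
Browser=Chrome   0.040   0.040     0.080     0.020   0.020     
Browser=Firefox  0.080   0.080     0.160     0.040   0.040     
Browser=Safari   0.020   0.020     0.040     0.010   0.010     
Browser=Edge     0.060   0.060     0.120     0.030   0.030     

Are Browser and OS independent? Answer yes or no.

yes

Every cell satisfies P(Browser,OS) = P(Browser)·P(OS). For instance P(Browser=Safari) = 0.100, P(OS=iOS) = 0.100, and 0.100×0.100 = 0.010 matches the joint entry. So Browser and OS are independent.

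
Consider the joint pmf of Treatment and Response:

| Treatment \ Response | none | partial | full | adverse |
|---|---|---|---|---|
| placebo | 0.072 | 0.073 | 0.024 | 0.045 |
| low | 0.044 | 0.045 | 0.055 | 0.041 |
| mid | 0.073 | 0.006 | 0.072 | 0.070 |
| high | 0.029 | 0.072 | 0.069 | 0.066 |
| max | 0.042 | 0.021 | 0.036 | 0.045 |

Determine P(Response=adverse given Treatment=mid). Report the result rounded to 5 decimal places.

0.31674

P(Treatment=mid) = 0.073 + 0.006 + 0.072 + 0.070 = 0.221.
P(Response=adverse | Treatment=mid) = 0.070/0.221 = 0.31674.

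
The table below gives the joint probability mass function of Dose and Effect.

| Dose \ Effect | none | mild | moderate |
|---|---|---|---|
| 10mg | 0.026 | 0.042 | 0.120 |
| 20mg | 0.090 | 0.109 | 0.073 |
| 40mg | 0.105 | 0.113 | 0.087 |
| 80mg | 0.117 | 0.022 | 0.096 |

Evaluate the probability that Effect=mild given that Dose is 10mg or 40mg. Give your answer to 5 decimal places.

0.31440

P(Dose=10mg) = 0.026 + 0.042 + 0.120 = 0.188.
P(Dose=40mg) = 0.105 + 0.113 + 0.087 = 0.305.
P(Dose ∈ {10mg, 40mg}) = 0.188 + 0.305 = 0.493; P(Effect=mild, Dose ∈ {10mg, 40mg}) = 0.042 + 0.113 = 0.155.
P(Effect=mild | Dose ∈ {10mg, 40mg}) = 0.155/0.493 = 0.31440.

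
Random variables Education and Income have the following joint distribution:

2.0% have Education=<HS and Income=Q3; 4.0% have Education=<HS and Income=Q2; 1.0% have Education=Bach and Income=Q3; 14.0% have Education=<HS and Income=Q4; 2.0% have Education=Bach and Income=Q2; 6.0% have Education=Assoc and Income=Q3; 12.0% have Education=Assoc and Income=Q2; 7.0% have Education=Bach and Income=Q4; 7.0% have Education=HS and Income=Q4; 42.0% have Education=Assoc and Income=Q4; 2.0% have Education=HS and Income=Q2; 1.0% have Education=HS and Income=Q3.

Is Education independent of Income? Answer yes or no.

Every cell satisfies P(Education,Income) = P(Education)·P(Income). For instance P(Education=<HS) = 0.200, P(Income=Q4) = 0.700, and 0.200×0.700 = 0.140 matches the joint entry. So Education and Income are independent.

yes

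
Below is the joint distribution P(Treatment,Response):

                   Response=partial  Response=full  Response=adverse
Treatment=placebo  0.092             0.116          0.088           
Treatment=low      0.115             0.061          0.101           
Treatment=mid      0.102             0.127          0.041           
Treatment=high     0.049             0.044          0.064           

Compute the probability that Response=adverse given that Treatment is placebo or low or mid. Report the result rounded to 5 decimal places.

0.27284

P(Treatment=placebo) = 0.092 + 0.116 + 0.088 = 0.296.
P(Treatment=low) = 0.115 + 0.061 + 0.101 = 0.277.
P(Treatment=mid) = 0.102 + 0.127 + 0.041 = 0.270.
P(Treatment ∈ {placebo, low, mid}) = 0.296 + 0.277 + 0.270 = 0.843; P(Response=adverse, Treatment ∈ {placebo, low, mid}) = 0.088 + 0.101 + 0.041 = 0.230.
P(Response=adverse | Treatment ∈ {placebo, low, mid}) = 0.230/0.843 = 0.27284.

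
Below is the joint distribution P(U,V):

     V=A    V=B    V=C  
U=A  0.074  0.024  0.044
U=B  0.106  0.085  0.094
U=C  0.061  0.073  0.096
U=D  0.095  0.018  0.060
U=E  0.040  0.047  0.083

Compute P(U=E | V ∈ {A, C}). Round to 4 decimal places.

0.1633

P(V=A) = 0.074 + 0.106 + 0.061 + 0.095 + 0.040 = 0.376.
P(V=C) = 0.044 + 0.094 + 0.096 + 0.060 + 0.083 = 0.377.
P(V ∈ {A, C}) = 0.376 + 0.377 = 0.753; P(U=E, V ∈ {A, C}) = 0.040 + 0.083 = 0.123.
P(U=E | V ∈ {A, C}) = 0.123/0.753 = 0.1633.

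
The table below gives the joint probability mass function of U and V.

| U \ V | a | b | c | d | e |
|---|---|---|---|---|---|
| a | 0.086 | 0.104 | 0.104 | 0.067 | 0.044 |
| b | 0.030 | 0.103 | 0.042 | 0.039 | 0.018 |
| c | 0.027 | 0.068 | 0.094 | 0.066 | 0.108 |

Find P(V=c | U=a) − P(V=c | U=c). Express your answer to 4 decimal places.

-0.0022

P(U=a) = 0.086 + 0.104 + 0.104 + 0.067 + 0.044 = 0.405; P(V=c | U=a) = 0.104/0.405 = 0.25679.
P(U=c) = 0.027 + 0.068 + 0.094 + 0.066 + 0.108 = 0.363; P(V=c | U=c) = 0.094/0.363 = 0.25895.
Difference = -0.0022.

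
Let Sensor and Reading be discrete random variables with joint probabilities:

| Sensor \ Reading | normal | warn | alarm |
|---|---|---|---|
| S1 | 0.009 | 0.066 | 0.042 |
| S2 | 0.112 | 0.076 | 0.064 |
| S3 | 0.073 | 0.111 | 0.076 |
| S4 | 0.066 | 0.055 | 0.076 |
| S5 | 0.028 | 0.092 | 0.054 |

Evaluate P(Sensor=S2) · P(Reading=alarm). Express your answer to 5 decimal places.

P(Sensor=S2) = 0.112 + 0.076 + 0.064 = 0.252.
P(Reading=alarm) = 0.042 + 0.064 + 0.076 + 0.076 + 0.054 = 0.312.
Product: 0.252 × 0.312 = 0.07862.

0.07862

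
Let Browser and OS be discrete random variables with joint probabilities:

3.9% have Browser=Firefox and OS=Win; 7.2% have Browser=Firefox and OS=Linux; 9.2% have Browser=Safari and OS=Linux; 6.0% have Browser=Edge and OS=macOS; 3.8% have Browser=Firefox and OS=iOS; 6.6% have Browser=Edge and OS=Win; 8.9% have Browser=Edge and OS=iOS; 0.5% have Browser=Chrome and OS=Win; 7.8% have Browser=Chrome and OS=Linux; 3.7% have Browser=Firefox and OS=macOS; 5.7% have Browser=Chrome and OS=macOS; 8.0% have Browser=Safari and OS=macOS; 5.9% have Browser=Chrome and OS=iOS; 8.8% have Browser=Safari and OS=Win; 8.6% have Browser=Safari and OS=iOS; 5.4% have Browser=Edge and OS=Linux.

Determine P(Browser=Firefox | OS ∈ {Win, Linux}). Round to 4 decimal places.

0.2247

P(OS=Win) = 0.005 + 0.039 + 0.088 + 0.066 = 0.198.
P(OS=Linux) = 0.078 + 0.072 + 0.092 + 0.054 = 0.296.
P(OS ∈ {Win, Linux}) = 0.198 + 0.296 = 0.494; P(Browser=Firefox, OS ∈ {Win, Linux}) = 0.039 + 0.072 = 0.111.
P(Browser=Firefox | OS ∈ {Win, Linux}) = 0.111/0.494 = 0.2247.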